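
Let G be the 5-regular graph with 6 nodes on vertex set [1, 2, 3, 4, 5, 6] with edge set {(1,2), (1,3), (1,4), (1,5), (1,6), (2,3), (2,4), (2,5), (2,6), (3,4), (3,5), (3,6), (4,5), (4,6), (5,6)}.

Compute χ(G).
Clique number ω(G) = 6 (lower bound: χ ≥ ω).
The clique on [1, 2, 3, 4, 5, 6] has size 6, forcing χ ≥ 6, and the coloring below uses 6 colors, so χ(G) = 6.
A valid 6-coloring: color 1: [2]; color 2: [6]; color 3: [4]; color 4: [1]; color 5: [3]; color 6: [5].

χ(G) = 6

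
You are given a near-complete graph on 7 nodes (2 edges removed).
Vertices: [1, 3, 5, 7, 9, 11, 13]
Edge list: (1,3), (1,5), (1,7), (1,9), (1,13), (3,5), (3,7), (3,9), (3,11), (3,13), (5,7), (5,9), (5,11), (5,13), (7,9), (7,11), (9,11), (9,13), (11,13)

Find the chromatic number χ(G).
χ(G) = 5

Clique number ω(G) = 5 (lower bound: χ ≥ ω).
The clique on [1, 3, 5, 9, 13] has size 5, forcing χ ≥ 5, and the coloring below uses 5 colors, so χ(G) = 5.
A valid 5-coloring: color 1: [3]; color 2: [9]; color 3: [5]; color 4: [1, 11]; color 5: [7, 13].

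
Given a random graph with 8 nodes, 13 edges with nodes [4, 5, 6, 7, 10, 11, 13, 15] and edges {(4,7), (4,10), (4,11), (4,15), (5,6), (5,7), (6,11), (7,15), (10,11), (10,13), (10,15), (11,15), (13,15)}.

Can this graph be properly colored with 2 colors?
No, G is not 2-colorable

The clique on vertices [4, 10, 11, 15] has size 4 > 2, so it alone needs 4 colors.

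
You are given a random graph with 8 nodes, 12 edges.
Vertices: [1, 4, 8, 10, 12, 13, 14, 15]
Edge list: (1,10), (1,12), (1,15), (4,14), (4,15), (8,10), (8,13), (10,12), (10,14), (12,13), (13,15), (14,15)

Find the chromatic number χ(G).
χ(G) = 3

Clique number ω(G) = 3 (lower bound: χ ≥ ω).
The clique on [1, 10, 12] has size 3, forcing χ ≥ 3, and the coloring below uses 3 colors, so χ(G) = 3.
A valid 3-coloring: color 1: [10, 15]; color 2: [1, 13, 14]; color 3: [4, 8, 12].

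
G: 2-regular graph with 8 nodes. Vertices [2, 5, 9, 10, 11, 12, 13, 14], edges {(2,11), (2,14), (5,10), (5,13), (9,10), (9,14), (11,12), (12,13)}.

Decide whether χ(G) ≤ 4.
Yes, G is 4-colorable

A valid 4-coloring: color 1: [10, 11, 13, 14]; color 2: [2, 5, 9, 12].
(χ(G) = 2 ≤ 4.)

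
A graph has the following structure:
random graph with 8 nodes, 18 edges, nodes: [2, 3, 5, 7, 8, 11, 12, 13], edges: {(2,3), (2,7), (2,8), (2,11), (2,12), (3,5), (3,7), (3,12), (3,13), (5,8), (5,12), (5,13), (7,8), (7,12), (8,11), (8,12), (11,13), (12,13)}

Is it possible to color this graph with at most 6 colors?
A valid 6-coloring: color 1: [11, 12]; color 2: [2, 13]; color 3: [3, 8]; color 4: [5, 7].
(χ(G) = 4 ≤ 6.)

Yes, G is 6-colorable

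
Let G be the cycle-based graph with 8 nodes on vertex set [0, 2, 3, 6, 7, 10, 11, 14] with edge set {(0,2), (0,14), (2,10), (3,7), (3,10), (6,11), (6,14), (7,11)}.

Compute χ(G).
Clique number ω(G) = 2 (lower bound: χ ≥ ω).
The graph is bipartite (no odd cycle), so 2 colors suffice: χ(G) = 2.
A valid 2-coloring: color 1: [2, 3, 11, 14]; color 2: [0, 6, 7, 10].

χ(G) = 2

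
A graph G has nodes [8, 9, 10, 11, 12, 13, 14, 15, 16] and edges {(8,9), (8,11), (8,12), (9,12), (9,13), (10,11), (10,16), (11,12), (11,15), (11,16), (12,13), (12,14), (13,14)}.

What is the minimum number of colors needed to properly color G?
χ(G) = 3

Clique number ω(G) = 3 (lower bound: χ ≥ ω).
The clique on [8, 9, 12] has size 3, forcing χ ≥ 3, and the coloring below uses 3 colors, so χ(G) = 3.
A valid 3-coloring: color 1: [12, 15, 16]; color 2: [9, 11, 14]; color 3: [8, 10, 13].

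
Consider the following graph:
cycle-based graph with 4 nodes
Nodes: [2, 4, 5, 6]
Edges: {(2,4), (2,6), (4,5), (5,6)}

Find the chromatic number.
χ(G) = 2

Clique number ω(G) = 2 (lower bound: χ ≥ ω).
The graph is bipartite (no odd cycle), so 2 colors suffice: χ(G) = 2.
A valid 2-coloring: color 1: [4, 6]; color 2: [2, 5].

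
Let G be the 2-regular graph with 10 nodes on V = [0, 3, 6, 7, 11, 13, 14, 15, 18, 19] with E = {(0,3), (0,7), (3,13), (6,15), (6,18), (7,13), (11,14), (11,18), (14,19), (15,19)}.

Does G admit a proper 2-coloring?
A valid 2-coloring: color 1: [0, 13, 14, 15, 18]; color 2: [3, 6, 7, 11, 19].
(χ(G) = 2 ≤ 2.)

Yes, G is 2-colorable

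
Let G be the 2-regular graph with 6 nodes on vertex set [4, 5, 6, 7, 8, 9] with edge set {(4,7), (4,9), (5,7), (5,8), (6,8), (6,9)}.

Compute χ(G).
χ(G) = 2

Clique number ω(G) = 2 (lower bound: χ ≥ ω).
The graph is bipartite (no odd cycle), so 2 colors suffice: χ(G) = 2.
A valid 2-coloring: color 1: [4, 5, 6]; color 2: [7, 8, 9].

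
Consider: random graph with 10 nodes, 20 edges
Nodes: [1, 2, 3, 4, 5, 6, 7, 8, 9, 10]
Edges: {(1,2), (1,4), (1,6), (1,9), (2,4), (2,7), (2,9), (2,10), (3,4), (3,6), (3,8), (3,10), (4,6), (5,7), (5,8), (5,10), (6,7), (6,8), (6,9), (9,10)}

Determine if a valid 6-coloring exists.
Yes, G is 6-colorable

A valid 6-coloring: color 1: [2, 5, 6]; color 2: [3, 7, 9]; color 3: [1, 8, 10]; color 4: [4].
(χ(G) = 4 ≤ 6.)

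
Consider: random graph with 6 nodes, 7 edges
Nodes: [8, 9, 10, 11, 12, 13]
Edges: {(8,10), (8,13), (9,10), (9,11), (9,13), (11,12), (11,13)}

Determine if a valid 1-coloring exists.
The clique on vertices [9, 11, 13] has size 3 > 1, so it alone needs 3 colors.

No, G is not 1-colorable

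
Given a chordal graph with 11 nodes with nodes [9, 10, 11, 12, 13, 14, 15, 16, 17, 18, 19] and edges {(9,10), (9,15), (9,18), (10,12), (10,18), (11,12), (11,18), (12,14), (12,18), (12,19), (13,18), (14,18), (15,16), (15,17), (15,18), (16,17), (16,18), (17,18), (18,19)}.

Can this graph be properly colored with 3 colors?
No, G is not 3-colorable

The clique on vertices [15, 16, 17, 18] has size 4 > 3, so it alone needs 4 colors.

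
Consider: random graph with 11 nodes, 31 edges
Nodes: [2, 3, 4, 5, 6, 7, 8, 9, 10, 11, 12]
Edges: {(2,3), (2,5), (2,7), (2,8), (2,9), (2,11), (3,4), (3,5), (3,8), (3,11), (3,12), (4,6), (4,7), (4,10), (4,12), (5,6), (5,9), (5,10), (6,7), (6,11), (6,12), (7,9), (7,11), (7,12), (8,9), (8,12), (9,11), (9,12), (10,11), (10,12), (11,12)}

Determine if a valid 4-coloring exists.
Yes, G is 4-colorable

A valid 4-coloring: color 1: [2, 12]; color 2: [4, 5, 8, 11]; color 3: [3, 6, 9, 10]; color 4: [7].
(χ(G) = 4 ≤ 4.)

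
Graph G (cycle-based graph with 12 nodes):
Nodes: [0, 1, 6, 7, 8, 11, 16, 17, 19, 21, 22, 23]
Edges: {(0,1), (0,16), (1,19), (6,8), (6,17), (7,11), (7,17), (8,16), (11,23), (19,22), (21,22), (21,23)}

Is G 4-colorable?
A valid 4-coloring: color 1: [0, 8, 11, 17, 19, 21]; color 2: [1, 6, 7, 16, 22, 23].
(χ(G) = 2 ≤ 4.)

Yes, G is 4-colorable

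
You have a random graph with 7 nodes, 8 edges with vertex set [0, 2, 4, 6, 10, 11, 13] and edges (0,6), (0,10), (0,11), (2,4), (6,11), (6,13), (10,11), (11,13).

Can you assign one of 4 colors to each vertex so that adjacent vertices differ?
A valid 4-coloring: color 1: [4, 11]; color 2: [2, 6, 10]; color 3: [0, 13].
(χ(G) = 3 ≤ 4.)

Yes, G is 4-colorable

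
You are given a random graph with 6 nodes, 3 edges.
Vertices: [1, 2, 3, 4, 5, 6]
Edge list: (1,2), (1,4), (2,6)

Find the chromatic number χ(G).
χ(G) = 2

Clique number ω(G) = 2 (lower bound: χ ≥ ω).
The graph is bipartite (no odd cycle), so 2 colors suffice: χ(G) = 2.
A valid 2-coloring: color 1: [1, 3, 5, 6]; color 2: [2, 4].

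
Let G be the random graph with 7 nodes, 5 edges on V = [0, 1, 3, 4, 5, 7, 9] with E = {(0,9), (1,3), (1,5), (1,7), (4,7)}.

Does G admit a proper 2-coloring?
A valid 2-coloring: color 1: [1, 4, 9]; color 2: [0, 3, 5, 7].
(χ(G) = 2 ≤ 2.)

Yes, G is 2-colorable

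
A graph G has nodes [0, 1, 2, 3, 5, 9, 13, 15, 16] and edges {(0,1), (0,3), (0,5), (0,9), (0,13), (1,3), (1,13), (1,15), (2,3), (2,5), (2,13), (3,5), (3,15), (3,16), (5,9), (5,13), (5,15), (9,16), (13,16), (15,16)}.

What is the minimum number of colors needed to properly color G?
χ(G) = 3

Clique number ω(G) = 3 (lower bound: χ ≥ ω).
The clique on [0, 5, 9] has size 3, forcing χ ≥ 3, and the coloring below uses 3 colors, so χ(G) = 3.
A valid 3-coloring: color 1: [3, 9, 13]; color 2: [1, 5, 16]; color 3: [0, 2, 15].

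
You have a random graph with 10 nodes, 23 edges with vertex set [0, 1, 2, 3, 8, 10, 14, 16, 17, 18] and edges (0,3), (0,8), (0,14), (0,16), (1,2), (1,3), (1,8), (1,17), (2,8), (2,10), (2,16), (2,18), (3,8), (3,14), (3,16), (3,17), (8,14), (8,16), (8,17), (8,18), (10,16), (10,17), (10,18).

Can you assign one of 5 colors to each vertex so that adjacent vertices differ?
A valid 5-coloring: color 1: [8, 10]; color 2: [2, 3]; color 3: [14, 16, 17, 18]; color 4: [0, 1].
(χ(G) = 4 ≤ 5.)

Yes, G is 5-colorable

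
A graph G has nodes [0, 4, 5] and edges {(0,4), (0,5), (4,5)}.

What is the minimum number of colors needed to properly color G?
Clique number ω(G) = 3 (lower bound: χ ≥ ω).
The clique on [0, 4, 5] has size 3, forcing χ ≥ 3, and the coloring below uses 3 colors, so χ(G) = 3.
A valid 3-coloring: color 1: [5]; color 2: [0]; color 3: [4].

χ(G) = 3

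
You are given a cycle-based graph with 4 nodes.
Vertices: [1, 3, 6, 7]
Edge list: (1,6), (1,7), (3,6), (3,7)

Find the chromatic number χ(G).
χ(G) = 2

Clique number ω(G) = 2 (lower bound: χ ≥ ω).
The graph is bipartite (no odd cycle), so 2 colors suffice: χ(G) = 2.
A valid 2-coloring: color 1: [1, 3]; color 2: [6, 7].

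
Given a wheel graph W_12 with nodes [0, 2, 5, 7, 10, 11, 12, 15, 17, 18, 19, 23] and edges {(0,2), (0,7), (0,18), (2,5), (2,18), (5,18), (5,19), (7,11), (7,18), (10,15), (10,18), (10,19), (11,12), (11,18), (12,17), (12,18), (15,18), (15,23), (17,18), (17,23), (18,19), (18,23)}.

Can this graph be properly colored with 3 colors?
No, G is not 3-colorable

Odd cycle [23, 15, 10, 19, 5, 2, 0, 7, 11, 12, 17] needs 3 colors (χ ≥ 3).
Vertex 18 is adjacent to every vertex of [0, 2, 5, 7, 10, 11, 12, 15, 17, 19, 23], which already need 3 colors among themselves, so 18 needs a new color (χ ≥ 4).
Hence χ(G) ≥ 4 > 3, so no proper 3-coloring exists.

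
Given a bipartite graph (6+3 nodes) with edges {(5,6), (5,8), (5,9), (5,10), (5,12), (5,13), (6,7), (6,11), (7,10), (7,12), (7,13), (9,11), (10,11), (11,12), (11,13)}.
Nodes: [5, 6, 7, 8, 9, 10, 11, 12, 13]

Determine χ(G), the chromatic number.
Clique number ω(G) = 2 (lower bound: χ ≥ ω).
The graph is bipartite (no odd cycle), so 2 colors suffice: χ(G) = 2.
A valid 2-coloring: color 1: [5, 7, 11]; color 2: [6, 8, 9, 10, 12, 13].

χ(G) = 2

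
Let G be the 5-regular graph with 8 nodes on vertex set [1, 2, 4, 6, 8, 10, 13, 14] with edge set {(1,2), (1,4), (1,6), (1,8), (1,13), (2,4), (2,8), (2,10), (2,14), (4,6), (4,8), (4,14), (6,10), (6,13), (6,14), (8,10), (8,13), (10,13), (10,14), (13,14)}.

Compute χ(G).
χ(G) = 4

Clique number ω(G) = 4 (lower bound: χ ≥ ω).
The clique on [1, 2, 4, 8] has size 4, forcing χ ≥ 4, and the coloring below uses 4 colors, so χ(G) = 4.
A valid 4-coloring: color 1: [8, 14]; color 2: [2, 6]; color 3: [4, 13]; color 4: [1, 10].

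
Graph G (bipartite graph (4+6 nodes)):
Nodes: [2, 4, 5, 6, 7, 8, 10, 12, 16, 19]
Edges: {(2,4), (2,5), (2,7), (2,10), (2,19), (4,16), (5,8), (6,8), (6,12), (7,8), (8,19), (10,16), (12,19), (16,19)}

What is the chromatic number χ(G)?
Clique number ω(G) = 2 (lower bound: χ ≥ ω).
The graph is bipartite (no odd cycle), so 2 colors suffice: χ(G) = 2.
A valid 2-coloring: color 1: [2, 8, 12, 16]; color 2: [4, 5, 6, 7, 10, 19].

χ(G) = 2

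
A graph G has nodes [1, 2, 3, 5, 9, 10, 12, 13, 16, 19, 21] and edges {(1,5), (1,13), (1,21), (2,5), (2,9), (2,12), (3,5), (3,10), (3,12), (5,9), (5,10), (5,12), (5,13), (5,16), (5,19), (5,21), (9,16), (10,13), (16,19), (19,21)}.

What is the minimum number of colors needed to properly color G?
χ(G) = 3

Clique number ω(G) = 3 (lower bound: χ ≥ ω).
The clique on [1, 5, 21] has size 3, forcing χ ≥ 3, and the coloring below uses 3 colors, so χ(G) = 3.
A valid 3-coloring: color 1: [5]; color 2: [1, 9, 10, 12, 19]; color 3: [2, 3, 13, 16, 21].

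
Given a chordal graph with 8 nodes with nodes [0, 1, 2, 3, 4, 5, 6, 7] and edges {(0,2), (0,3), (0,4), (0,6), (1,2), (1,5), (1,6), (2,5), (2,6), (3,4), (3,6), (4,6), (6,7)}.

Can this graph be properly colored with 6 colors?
A valid 6-coloring: color 1: [5, 6]; color 2: [2, 3, 7]; color 3: [0, 1]; color 4: [4].
(χ(G) = 4 ≤ 6.)

Yes, G is 6-colorable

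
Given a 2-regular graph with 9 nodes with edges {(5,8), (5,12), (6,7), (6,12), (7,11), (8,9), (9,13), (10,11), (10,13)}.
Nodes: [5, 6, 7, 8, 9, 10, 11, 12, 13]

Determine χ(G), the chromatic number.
Clique number ω(G) = 2 (lower bound: χ ≥ ω).
Odd cycle [13, 9, 8, 5, 12, 6, 7, 11, 10] needs 3 colors (χ ≥ 3).
The coloring below uses 3 colors, so χ(G) = 3.
A valid 3-coloring: color 1: [6, 8, 11, 13]; color 2: [7, 9, 10, 12]; color 3: [5].

χ(G) = 3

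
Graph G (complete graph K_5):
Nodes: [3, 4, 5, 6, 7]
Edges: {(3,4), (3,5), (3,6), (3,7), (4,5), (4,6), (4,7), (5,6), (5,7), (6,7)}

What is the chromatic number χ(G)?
χ(G) = 5

Clique number ω(G) = 5 (lower bound: χ ≥ ω).
The clique on [3, 4, 5, 6, 7] has size 5, forcing χ ≥ 5, and the coloring below uses 5 colors, so χ(G) = 5.
A valid 5-coloring: color 1: [6]; color 2: [3]; color 3: [5]; color 4: [7]; color 5: [4].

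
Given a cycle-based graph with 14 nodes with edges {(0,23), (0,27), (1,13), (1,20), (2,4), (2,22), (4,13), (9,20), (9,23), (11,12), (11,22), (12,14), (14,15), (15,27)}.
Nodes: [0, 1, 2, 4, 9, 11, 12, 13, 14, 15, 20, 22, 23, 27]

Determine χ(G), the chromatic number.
Clique number ω(G) = 2 (lower bound: χ ≥ ω).
The graph is bipartite (no odd cycle), so 2 colors suffice: χ(G) = 2.
A valid 2-coloring: color 1: [0, 1, 4, 9, 12, 15, 22]; color 2: [2, 11, 13, 14, 20, 23, 27].

χ(G) = 2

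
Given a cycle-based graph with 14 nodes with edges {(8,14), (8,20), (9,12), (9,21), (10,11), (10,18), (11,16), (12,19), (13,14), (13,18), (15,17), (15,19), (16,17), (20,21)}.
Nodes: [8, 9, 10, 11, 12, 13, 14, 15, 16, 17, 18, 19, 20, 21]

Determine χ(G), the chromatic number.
Clique number ω(G) = 2 (lower bound: χ ≥ ω).
The graph is bipartite (no odd cycle), so 2 colors suffice: χ(G) = 2.
A valid 2-coloring: color 1: [8, 10, 12, 13, 15, 16, 21]; color 2: [9, 11, 14, 17, 18, 19, 20].

χ(G) = 2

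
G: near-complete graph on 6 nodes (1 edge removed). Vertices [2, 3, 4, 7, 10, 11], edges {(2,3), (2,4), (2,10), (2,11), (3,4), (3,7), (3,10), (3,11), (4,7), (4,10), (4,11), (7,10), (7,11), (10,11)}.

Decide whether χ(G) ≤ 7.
A valid 7-coloring: color 1: [11]; color 2: [3]; color 3: [4]; color 4: [10]; color 5: [2, 7].
(χ(G) = 5 ≤ 7.)

Yes, G is 7-colorable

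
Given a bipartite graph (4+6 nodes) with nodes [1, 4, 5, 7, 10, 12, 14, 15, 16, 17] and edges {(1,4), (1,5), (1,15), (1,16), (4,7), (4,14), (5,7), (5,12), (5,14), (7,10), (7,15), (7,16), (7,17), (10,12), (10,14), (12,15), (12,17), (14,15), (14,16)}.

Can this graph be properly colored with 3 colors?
A valid 3-coloring: color 1: [1, 7, 12, 14]; color 2: [4, 5, 10, 15, 16, 17].
(χ(G) = 2 ≤ 3.)

Yes, G is 3-colorable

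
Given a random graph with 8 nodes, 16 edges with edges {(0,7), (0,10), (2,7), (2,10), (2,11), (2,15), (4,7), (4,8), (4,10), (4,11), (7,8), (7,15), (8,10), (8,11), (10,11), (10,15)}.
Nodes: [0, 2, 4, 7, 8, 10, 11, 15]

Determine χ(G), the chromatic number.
Clique number ω(G) = 4 (lower bound: χ ≥ ω).
The clique on [4, 8, 10, 11] has size 4, forcing χ ≥ 4, and the coloring below uses 4 colors, so χ(G) = 4.
A valid 4-coloring: color 1: [7, 10]; color 2: [0, 11, 15]; color 3: [2, 8]; color 4: [4].

χ(G) = 4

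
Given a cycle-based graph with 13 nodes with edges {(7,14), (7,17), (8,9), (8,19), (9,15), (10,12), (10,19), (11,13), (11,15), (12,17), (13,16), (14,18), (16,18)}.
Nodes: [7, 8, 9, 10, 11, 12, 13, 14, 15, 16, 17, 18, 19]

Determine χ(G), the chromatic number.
χ(G) = 3

Clique number ω(G) = 2 (lower bound: χ ≥ ω).
Odd cycle [19, 8, 9, 15, 11, 13, 16, 18, 14, 7, 17, 12, 10] needs 3 colors (χ ≥ 3).
The coloring below uses 3 colors, so χ(G) = 3.
A valid 3-coloring: color 1: [9, 11, 12, 14, 16, 19]; color 2: [7, 8, 10, 13, 15, 18]; color 3: [17].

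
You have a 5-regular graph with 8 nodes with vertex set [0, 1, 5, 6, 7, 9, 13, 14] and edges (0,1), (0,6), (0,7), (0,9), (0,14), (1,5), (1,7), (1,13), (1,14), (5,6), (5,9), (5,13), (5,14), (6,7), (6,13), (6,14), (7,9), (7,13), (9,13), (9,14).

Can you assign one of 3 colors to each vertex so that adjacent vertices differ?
Odd cycle [5, 13, 7, 0, 14] needs 3 colors (χ ≥ 3).
Vertex 1 is adjacent to every vertex of [0, 5, 7, 13, 14], which already need 3 colors among themselves, so 1 needs a new color (χ ≥ 4).
Hence χ(G) ≥ 4 > 3, so no proper 3-coloring exists.

No, G is not 3-colorable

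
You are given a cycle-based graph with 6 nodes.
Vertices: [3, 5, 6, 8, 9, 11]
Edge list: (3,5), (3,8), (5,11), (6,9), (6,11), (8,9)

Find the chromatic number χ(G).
χ(G) = 2

Clique number ω(G) = 2 (lower bound: χ ≥ ω).
The graph is bipartite (no odd cycle), so 2 colors suffice: χ(G) = 2.
A valid 2-coloring: color 1: [5, 6, 8]; color 2: [3, 9, 11].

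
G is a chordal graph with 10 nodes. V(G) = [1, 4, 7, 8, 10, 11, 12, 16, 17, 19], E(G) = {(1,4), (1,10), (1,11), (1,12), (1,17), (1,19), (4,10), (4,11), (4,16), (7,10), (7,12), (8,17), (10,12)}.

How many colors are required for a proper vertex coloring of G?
χ(G) = 3

Clique number ω(G) = 3 (lower bound: χ ≥ ω).
The clique on [1, 4, 10] has size 3, forcing χ ≥ 3, and the coloring below uses 3 colors, so χ(G) = 3.
A valid 3-coloring: color 1: [1, 7, 8, 16]; color 2: [10, 11, 17, 19]; color 3: [4, 12].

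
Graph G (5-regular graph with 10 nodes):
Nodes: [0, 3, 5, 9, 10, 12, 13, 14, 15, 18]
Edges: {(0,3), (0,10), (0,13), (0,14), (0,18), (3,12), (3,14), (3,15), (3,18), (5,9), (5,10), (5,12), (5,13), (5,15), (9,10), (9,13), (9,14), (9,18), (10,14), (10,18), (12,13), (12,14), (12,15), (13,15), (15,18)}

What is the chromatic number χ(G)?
χ(G) = 4

Clique number ω(G) = 4 (lower bound: χ ≥ ω).
The clique on [5, 12, 13, 15] has size 4, forcing χ ≥ 4, and the coloring below uses 4 colors, so χ(G) = 4.
A valid 4-coloring: color 1: [0, 9, 12]; color 2: [14, 15]; color 3: [3, 10, 13]; color 4: [5, 18].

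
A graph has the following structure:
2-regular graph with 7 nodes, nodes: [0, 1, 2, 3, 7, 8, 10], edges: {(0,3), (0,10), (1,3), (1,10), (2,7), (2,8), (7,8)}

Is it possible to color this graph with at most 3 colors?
Yes, G is 3-colorable

A valid 3-coloring: color 1: [3, 7, 10]; color 2: [0, 1, 2]; color 3: [8].
(χ(G) = 3 ≤ 3.)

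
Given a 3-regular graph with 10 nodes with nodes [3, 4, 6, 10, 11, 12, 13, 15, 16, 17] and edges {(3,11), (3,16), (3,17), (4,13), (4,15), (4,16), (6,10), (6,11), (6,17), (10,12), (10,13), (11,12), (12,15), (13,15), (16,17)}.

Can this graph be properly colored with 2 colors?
The clique on vertices [3, 16, 17] has size 3 > 2, so it alone needs 3 colors.

No, G is not 2-colorable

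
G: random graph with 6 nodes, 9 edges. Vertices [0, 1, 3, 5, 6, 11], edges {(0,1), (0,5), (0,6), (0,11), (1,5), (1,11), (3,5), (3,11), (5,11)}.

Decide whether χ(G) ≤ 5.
Yes, G is 5-colorable

A valid 5-coloring: color 1: [5, 6]; color 2: [0, 3]; color 3: [11]; color 4: [1].
(χ(G) = 4 ≤ 5.)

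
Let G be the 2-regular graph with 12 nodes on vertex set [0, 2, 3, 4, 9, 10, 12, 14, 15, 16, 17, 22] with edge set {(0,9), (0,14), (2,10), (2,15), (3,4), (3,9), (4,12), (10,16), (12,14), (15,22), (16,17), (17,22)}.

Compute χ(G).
Clique number ω(G) = 2 (lower bound: χ ≥ ω).
The graph is bipartite (no odd cycle), so 2 colors suffice: χ(G) = 2.
A valid 2-coloring: color 1: [0, 3, 10, 12, 15, 17]; color 2: [2, 4, 9, 14, 16, 22].

χ(G) = 2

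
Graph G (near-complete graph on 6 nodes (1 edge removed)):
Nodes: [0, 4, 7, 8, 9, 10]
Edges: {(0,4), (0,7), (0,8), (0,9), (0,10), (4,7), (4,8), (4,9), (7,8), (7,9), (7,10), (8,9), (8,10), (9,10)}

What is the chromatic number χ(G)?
Clique number ω(G) = 5 (lower bound: χ ≥ ω).
The clique on [0, 7, 8, 9, 10] has size 5, forcing χ ≥ 5, and the coloring below uses 5 colors, so χ(G) = 5.
A valid 5-coloring: color 1: [7]; color 2: [8]; color 3: [9]; color 4: [0]; color 5: [4, 10].

χ(G) = 5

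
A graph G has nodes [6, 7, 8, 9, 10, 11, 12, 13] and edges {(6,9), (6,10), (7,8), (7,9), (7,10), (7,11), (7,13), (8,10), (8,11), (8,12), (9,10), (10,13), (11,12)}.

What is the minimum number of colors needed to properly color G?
Clique number ω(G) = 3 (lower bound: χ ≥ ω).
The clique on [8, 11, 12] has size 3, forcing χ ≥ 3, and the coloring below uses 3 colors, so χ(G) = 3.
A valid 3-coloring: color 1: [10, 11]; color 2: [6, 7, 12]; color 3: [8, 9, 13].

χ(G) = 3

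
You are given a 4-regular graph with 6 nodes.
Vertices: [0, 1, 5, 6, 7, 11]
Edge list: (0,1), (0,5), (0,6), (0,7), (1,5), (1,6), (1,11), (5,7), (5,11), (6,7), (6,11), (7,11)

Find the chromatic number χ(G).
Clique number ω(G) = 3 (lower bound: χ ≥ ω).
The clique on [0, 1, 5] has size 3, forcing χ ≥ 3, and the coloring below uses 3 colors, so χ(G) = 3.
A valid 3-coloring: color 1: [1, 7]; color 2: [0, 11]; color 3: [5, 6].

χ(G) = 3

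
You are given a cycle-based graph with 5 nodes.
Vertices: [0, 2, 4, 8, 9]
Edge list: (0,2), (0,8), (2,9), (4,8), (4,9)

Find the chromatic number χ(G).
Clique number ω(G) = 2 (lower bound: χ ≥ ω).
Odd cycle [8, 0, 2, 9, 4] needs 3 colors (χ ≥ 3).
The coloring below uses 3 colors, so χ(G) = 3.
A valid 3-coloring: color 1: [8, 9]; color 2: [0, 4]; color 3: [2].

χ(G) = 3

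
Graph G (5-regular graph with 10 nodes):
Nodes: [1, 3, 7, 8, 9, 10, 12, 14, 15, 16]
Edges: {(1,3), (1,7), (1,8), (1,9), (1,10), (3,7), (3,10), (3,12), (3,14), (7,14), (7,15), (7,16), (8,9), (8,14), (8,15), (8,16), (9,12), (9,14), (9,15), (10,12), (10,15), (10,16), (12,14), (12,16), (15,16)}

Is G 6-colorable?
A valid 6-coloring: color 1: [3, 9, 16]; color 2: [1, 14, 15]; color 3: [7, 8, 12]; color 4: [10].
(χ(G) = 4 ≤ 6.)

Yes, G is 6-colorable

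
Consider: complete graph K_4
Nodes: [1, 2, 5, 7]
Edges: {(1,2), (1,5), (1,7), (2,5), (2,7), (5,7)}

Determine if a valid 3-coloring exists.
The clique on vertices [1, 2, 5, 7] has size 4 > 3, so it alone needs 4 colors.

No, G is not 3-colorable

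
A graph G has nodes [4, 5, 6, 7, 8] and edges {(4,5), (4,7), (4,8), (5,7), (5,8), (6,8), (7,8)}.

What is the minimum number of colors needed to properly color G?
χ(G) = 4

Clique number ω(G) = 4 (lower bound: χ ≥ ω).
The clique on [4, 5, 7, 8] has size 4, forcing χ ≥ 4, and the coloring below uses 4 colors, so χ(G) = 4.
A valid 4-coloring: color 1: [8]; color 2: [4, 6]; color 3: [5]; color 4: [7].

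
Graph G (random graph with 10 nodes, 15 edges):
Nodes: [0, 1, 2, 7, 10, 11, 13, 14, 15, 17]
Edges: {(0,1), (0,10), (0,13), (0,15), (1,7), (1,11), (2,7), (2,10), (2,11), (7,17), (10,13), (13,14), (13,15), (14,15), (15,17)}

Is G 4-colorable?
Yes, G is 4-colorable

A valid 4-coloring: color 1: [0, 2, 14, 17]; color 2: [1, 10, 15]; color 3: [7, 11, 13].
(χ(G) = 3 ≤ 4.)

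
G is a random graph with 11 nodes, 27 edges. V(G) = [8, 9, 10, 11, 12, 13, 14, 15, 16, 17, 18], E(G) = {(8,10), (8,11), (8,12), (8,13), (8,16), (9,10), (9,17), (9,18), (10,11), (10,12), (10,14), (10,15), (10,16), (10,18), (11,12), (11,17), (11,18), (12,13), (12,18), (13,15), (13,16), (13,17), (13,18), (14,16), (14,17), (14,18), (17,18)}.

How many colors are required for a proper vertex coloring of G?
Clique number ω(G) = 4 (lower bound: χ ≥ ω).
The clique on [8, 10, 11, 12] has size 4, forcing χ ≥ 4, and the coloring below uses 4 colors, so χ(G) = 4.
A valid 4-coloring: color 1: [10, 17]; color 2: [8, 15, 18]; color 3: [9, 12, 16]; color 4: [11, 13, 14].

χ(G) = 4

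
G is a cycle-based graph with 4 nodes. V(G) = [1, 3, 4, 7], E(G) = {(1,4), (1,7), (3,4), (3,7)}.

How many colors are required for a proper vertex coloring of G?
Clique number ω(G) = 2 (lower bound: χ ≥ ω).
The graph is bipartite (no odd cycle), so 2 colors suffice: χ(G) = 2.
A valid 2-coloring: color 1: [1, 3]; color 2: [4, 7].

χ(G) = 2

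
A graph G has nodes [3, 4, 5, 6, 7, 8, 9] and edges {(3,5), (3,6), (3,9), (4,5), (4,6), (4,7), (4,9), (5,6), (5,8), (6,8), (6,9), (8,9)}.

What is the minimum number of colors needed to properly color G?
Clique number ω(G) = 3 (lower bound: χ ≥ ω).
The clique on [6, 8, 9] has size 3, forcing χ ≥ 3, and the coloring below uses 3 colors, so χ(G) = 3.
A valid 3-coloring: color 1: [6, 7]; color 2: [3, 4, 8]; color 3: [5, 9].

χ(G) = 3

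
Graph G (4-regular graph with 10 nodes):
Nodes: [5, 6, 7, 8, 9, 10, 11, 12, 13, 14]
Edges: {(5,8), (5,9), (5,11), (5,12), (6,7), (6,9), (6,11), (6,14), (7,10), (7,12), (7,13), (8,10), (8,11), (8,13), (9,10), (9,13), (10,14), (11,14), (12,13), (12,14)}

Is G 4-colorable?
A valid 4-coloring: color 1: [7, 8, 9, 14]; color 2: [10, 11, 12]; color 3: [5, 6, 13].
(χ(G) = 3 ≤ 4.)

Yes, G is 4-colorable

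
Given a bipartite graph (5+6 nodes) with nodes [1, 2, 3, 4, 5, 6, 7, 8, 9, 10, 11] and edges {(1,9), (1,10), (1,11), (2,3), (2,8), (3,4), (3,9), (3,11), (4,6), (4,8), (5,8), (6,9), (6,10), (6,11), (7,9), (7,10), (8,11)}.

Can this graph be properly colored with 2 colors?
A valid 2-coloring: color 1: [1, 3, 6, 7, 8]; color 2: [2, 4, 5, 9, 10, 11].
(χ(G) = 2 ≤ 2.)

Yes, G is 2-colorable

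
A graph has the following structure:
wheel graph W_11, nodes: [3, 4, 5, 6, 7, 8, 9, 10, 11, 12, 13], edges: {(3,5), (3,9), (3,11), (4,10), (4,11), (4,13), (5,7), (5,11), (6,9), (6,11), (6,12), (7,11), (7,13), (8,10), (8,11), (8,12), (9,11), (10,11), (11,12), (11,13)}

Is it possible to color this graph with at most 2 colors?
The clique on vertices [3, 9, 11] has size 3 > 2, so it alone needs 3 colors.

No, G is not 2-colorable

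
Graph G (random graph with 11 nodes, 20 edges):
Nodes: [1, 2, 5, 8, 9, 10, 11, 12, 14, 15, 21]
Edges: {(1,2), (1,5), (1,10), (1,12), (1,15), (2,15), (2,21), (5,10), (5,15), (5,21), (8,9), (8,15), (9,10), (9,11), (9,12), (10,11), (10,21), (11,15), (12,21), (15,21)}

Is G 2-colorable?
The clique on vertices [9, 10, 11] has size 3 > 2, so it alone needs 3 colors.

No, G is not 2-colorable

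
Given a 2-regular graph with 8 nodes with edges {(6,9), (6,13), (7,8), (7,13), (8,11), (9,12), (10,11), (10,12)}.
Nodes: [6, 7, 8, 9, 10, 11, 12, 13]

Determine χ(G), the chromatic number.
Clique number ω(G) = 2 (lower bound: χ ≥ ω).
The graph is bipartite (no odd cycle), so 2 colors suffice: χ(G) = 2.
A valid 2-coloring: color 1: [8, 9, 10, 13]; color 2: [6, 7, 11, 12].

χ(G) = 2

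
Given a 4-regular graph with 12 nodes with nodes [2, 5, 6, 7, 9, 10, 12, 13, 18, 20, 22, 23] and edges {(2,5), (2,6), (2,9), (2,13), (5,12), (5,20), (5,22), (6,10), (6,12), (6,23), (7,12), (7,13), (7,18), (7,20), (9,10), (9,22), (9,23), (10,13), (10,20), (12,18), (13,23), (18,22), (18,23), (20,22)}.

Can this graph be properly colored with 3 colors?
Yes, G is 3-colorable

A valid 3-coloring: color 1: [5, 6, 9, 13, 18]; color 2: [2, 7, 10, 22, 23]; color 3: [12, 20].
(χ(G) = 3 ≤ 3.)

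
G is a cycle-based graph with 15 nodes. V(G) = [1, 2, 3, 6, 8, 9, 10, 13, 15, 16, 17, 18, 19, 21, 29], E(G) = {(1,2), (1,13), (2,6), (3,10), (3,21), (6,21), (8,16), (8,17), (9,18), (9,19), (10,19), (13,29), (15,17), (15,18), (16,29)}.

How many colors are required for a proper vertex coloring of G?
Clique number ω(G) = 2 (lower bound: χ ≥ ω).
Odd cycle [17, 8, 16, 29, 13, 1, 2, 6, 21, 3, 10, 19, 9, 18, 15] needs 3 colors (χ ≥ 3).
The coloring below uses 3 colors, so χ(G) = 3.
A valid 3-coloring: color 1: [2, 10, 13, 16, 17, 18, 21]; color 2: [1, 3, 6, 8, 15, 19, 29]; color 3: [9].

χ(G) = 3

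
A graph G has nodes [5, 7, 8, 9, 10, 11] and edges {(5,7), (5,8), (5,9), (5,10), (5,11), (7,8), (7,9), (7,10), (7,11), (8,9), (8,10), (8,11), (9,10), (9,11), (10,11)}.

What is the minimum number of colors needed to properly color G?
χ(G) = 6

Clique number ω(G) = 6 (lower bound: χ ≥ ω).
The clique on [5, 7, 8, 9, 10, 11] has size 6, forcing χ ≥ 6, and the coloring below uses 6 colors, so χ(G) = 6.
A valid 6-coloring: color 1: [7]; color 2: [11]; color 3: [10]; color 4: [9]; color 5: [8]; color 6: [5].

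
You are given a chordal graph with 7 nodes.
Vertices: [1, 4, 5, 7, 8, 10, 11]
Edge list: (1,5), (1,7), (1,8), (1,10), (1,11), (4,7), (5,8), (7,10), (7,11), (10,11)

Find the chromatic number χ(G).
χ(G) = 4

Clique number ω(G) = 4 (lower bound: χ ≥ ω).
The clique on [1, 7, 10, 11] has size 4, forcing χ ≥ 4, and the coloring below uses 4 colors, so χ(G) = 4.
A valid 4-coloring: color 1: [1, 4]; color 2: [7, 8]; color 3: [5, 10]; color 4: [11].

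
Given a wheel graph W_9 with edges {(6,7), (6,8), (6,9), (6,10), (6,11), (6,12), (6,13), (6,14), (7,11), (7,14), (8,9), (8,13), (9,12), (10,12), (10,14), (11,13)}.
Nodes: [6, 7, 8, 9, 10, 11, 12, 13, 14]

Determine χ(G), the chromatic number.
Clique number ω(G) = 3 (lower bound: χ ≥ ω).
The clique on [6, 7, 11] has size 3, forcing χ ≥ 3, and the coloring below uses 3 colors, so χ(G) = 3.
A valid 3-coloring: color 1: [6]; color 2: [7, 9, 10, 13]; color 3: [8, 11, 12, 14].

χ(G) = 3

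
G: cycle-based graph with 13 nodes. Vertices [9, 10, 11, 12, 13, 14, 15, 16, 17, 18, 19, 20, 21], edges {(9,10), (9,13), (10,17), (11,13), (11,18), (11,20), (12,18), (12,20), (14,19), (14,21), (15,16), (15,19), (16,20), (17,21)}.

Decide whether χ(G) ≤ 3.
A valid 3-coloring: color 1: [9, 14, 15, 17, 18, 20]; color 2: [10, 11, 12, 16, 19, 21]; color 3: [13].
(χ(G) = 3 ≤ 3.)

Yes, G is 3-colorable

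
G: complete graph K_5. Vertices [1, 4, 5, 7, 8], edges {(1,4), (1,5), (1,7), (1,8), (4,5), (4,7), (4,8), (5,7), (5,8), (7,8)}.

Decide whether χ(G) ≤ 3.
No, G is not 3-colorable

The clique on vertices [1, 4, 5, 7, 8] has size 5 > 3, so it alone needs 5 colors.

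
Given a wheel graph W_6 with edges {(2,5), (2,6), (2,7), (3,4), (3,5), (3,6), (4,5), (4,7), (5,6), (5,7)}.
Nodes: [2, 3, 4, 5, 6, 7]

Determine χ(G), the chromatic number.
Clique number ω(G) = 3 (lower bound: χ ≥ ω).
Odd cycle [3, 4, 7, 2, 6] needs 3 colors (χ ≥ 3).
Vertex 5 is adjacent to every vertex of [2, 3, 4, 6, 7], which already need 3 colors among themselves, so 5 needs a new color (χ ≥ 4).
The coloring below uses 4 colors, so χ(G) = 4.
A valid 4-coloring: color 1: [5]; color 2: [2, 3]; color 3: [4, 6]; color 4: [7].

χ(G) = 4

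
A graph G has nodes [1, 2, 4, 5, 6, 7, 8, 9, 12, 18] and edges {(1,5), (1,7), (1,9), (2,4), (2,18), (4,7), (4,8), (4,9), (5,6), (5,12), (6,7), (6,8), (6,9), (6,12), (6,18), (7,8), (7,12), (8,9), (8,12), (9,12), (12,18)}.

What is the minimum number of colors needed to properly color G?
Clique number ω(G) = 4 (lower bound: χ ≥ ω).
The clique on [6, 8, 9, 12] has size 4, forcing χ ≥ 4, and the coloring below uses 4 colors, so χ(G) = 4.
A valid 4-coloring: color 1: [1, 4, 6]; color 2: [2, 12]; color 3: [5, 7, 9, 18]; color 4: [8].

χ(G) = 4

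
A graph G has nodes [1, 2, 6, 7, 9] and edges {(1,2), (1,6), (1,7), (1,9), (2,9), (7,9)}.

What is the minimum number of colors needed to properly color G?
χ(G) = 3

Clique number ω(G) = 3 (lower bound: χ ≥ ω).
The clique on [1, 2, 9] has size 3, forcing χ ≥ 3, and the coloring below uses 3 colors, so χ(G) = 3.
A valid 3-coloring: color 1: [1]; color 2: [6, 9]; color 3: [2, 7].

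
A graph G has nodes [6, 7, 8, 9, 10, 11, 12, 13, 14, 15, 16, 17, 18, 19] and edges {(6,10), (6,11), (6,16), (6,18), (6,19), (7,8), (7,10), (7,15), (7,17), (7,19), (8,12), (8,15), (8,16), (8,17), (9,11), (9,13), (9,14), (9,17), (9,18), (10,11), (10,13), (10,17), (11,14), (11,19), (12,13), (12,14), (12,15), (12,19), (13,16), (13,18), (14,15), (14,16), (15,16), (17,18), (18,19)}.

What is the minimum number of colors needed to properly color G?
χ(G) = 4

Clique number ω(G) = 3 (lower bound: χ ≥ ω).
Suppose a proper 3-coloring c exists. The clique [6, 10, 11] takes 3 distinct colors; by symmetry let c(6) = 1, c(10) = 2, c(11) = 3.
- Vertex 19: neighbors [6, 11] already have colors [1, 3] ⇒ c(19) = 2.
- Vertex 18: neighbors [6, 19] already have colors [1, 2] ⇒ c(18) = 3.
- Vertex 13: neighbors [10, 18] already have colors [2, 3] ⇒ c(13) = 1.
- Vertex 12: neighbors [13, 19] already have colors [1, 2] ⇒ c(12) = 3.
- Vertex 17: neighbors [10, 18] already have colors [2, 3] ⇒ c(17) = 1.
- Vertex 8: neighbors [17, 12] already have colors [1, 3] ⇒ c(8) = 2.
- Vertex 15: neighbors [8, 12] already have colors [2, 3] ⇒ c(15) = 1.
- Vertex 14: neighbors [15, 11] already have colors [1, 3] ⇒ c(14) = 2.
- Vertex 9: neighbors [13, 14, 11] already have colors [1, 2, 3] — all 3 colors blocked. Contradiction.
The forced assignments end in a contradiction, so G has no proper 3-coloring (χ ≥ 4).
The coloring below uses 4 colors, so χ(G) = 4.
A valid 4-coloring: color 1: [8, 10, 14, 18]; color 2: [6, 7, 9, 12]; color 3: [11, 13, 15, 17]; color 4: [16, 19].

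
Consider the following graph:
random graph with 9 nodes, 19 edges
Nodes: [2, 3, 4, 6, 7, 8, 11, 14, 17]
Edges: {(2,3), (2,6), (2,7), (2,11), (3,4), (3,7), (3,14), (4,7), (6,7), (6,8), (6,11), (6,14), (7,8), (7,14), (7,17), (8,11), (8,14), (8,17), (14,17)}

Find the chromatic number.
Clique number ω(G) = 4 (lower bound: χ ≥ ω).
The clique on [7, 8, 14, 17] has size 4, forcing χ ≥ 4, and the coloring below uses 4 colors, so χ(G) = 4.
A valid 4-coloring: color 1: [7, 11]; color 2: [2, 4, 14]; color 3: [3, 6, 17]; color 4: [8].

χ(G) = 4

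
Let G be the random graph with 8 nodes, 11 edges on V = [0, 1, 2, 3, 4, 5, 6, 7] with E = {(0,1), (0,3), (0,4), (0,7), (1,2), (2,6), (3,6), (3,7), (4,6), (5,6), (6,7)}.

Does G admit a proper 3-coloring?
Yes, G is 3-colorable

A valid 3-coloring: color 1: [0, 6]; color 2: [1, 3, 4, 5]; color 3: [2, 7].
(χ(G) = 3 ≤ 3.)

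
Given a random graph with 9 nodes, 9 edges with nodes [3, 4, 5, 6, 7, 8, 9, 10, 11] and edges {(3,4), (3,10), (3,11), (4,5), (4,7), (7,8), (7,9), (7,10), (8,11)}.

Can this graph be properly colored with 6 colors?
Yes, G is 6-colorable

A valid 6-coloring: color 1: [3, 5, 6, 7]; color 2: [4, 8, 9, 10]; color 3: [11].
(χ(G) = 3 ≤ 6.)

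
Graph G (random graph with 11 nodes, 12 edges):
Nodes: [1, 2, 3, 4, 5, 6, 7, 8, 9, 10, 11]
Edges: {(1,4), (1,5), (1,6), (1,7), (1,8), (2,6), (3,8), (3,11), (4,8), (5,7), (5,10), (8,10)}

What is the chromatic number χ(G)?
Clique number ω(G) = 3 (lower bound: χ ≥ ω).
The clique on [1, 4, 8] has size 3, forcing χ ≥ 3, and the coloring below uses 3 colors, so χ(G) = 3.
A valid 3-coloring: color 1: [1, 2, 3, 9, 10]; color 2: [5, 6, 8, 11]; color 3: [4, 7].

χ(G) = 3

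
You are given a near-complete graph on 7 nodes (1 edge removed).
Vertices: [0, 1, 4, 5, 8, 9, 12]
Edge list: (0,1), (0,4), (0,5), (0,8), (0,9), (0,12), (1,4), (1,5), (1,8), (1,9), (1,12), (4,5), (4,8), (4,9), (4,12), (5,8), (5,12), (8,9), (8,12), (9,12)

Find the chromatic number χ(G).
Clique number ω(G) = 6 (lower bound: χ ≥ ω).
The clique on [0, 1, 4, 8, 9, 12] has size 6, forcing χ ≥ 6, and the coloring below uses 6 colors, so χ(G) = 6.
A valid 6-coloring: color 1: [12]; color 2: [1]; color 3: [8]; color 4: [0]; color 5: [4]; color 6: [5, 9].

χ(G) = 6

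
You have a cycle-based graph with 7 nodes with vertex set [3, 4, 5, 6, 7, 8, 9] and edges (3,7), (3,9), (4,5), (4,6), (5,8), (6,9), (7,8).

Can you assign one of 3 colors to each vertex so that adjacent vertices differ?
Yes, G is 3-colorable

A valid 3-coloring: color 1: [5, 7, 9]; color 2: [3, 6, 8]; color 3: [4].
(χ(G) = 3 ≤ 3.)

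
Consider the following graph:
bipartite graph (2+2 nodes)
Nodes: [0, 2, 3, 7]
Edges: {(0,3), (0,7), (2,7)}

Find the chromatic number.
Clique number ω(G) = 2 (lower bound: χ ≥ ω).
The graph is bipartite (no odd cycle), so 2 colors suffice: χ(G) = 2.
A valid 2-coloring: color 1: [3, 7]; color 2: [0, 2].

χ(G) = 2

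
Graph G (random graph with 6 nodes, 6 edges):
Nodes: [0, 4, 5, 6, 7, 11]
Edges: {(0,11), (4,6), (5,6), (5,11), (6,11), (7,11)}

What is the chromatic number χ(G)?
Clique number ω(G) = 3 (lower bound: χ ≥ ω).
The clique on [5, 6, 11] has size 3, forcing χ ≥ 3, and the coloring below uses 3 colors, so χ(G) = 3.
A valid 3-coloring: color 1: [4, 11]; color 2: [0, 6, 7]; color 3: [5].

χ(G) = 3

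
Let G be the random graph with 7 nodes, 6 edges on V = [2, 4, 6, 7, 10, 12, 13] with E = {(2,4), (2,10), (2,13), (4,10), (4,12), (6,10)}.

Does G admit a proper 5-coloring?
A valid 5-coloring: color 1: [2, 6, 7, 12]; color 2: [10, 13]; color 3: [4].
(χ(G) = 3 ≤ 5.)

Yes, G is 5-colorable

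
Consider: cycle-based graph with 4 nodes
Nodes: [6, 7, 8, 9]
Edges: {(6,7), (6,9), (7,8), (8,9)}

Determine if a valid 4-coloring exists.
Yes, G is 4-colorable

A valid 4-coloring: color 1: [7, 9]; color 2: [6, 8].
(χ(G) = 2 ≤ 4.)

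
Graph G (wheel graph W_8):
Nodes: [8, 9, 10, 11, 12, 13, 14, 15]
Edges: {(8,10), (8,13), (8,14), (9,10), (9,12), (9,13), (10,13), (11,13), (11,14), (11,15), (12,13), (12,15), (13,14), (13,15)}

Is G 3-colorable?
Odd cycle [10, 9, 12, 15, 11, 14, 8] needs 3 colors (χ ≥ 3).
Vertex 13 is adjacent to every vertex of [8, 9, 10, 11, 12, 14, 15], which already need 3 colors among themselves, so 13 needs a new color (χ ≥ 4).
Hence χ(G) ≥ 4 > 3, so no proper 3-coloring exists.

No, G is not 3-colorable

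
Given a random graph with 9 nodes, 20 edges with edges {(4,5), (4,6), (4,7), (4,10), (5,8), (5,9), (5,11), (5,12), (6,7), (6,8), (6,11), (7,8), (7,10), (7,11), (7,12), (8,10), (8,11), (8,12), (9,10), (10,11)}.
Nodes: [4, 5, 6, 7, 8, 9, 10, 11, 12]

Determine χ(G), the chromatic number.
χ(G) = 4

Clique number ω(G) = 4 (lower bound: χ ≥ ω).
The clique on [7, 8, 10, 11] has size 4, forcing χ ≥ 4, and the coloring below uses 4 colors, so χ(G) = 4.
A valid 4-coloring: color 1: [5, 7]; color 2: [4, 8, 9]; color 3: [11, 12]; color 4: [6, 10].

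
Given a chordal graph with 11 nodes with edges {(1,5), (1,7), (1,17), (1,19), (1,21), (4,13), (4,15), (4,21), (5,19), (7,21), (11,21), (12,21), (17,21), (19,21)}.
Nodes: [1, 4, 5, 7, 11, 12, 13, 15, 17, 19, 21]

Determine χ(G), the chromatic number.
χ(G) = 3

Clique number ω(G) = 3 (lower bound: χ ≥ ω).
The clique on [1, 17, 21] has size 3, forcing χ ≥ 3, and the coloring below uses 3 colors, so χ(G) = 3.
A valid 3-coloring: color 1: [5, 13, 15, 21]; color 2: [1, 4, 11, 12]; color 3: [7, 17, 19].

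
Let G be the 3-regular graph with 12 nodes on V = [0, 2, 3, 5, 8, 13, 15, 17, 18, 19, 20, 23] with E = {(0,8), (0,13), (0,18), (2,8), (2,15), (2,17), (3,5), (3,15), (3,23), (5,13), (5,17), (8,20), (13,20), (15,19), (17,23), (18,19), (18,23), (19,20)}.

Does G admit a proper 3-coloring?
A valid 3-coloring: color 1: [3, 8, 13, 17, 18]; color 2: [0, 2, 5, 19, 23]; color 3: [15, 20].
(χ(G) = 3 ≤ 3.)

Yes, G is 3-colorable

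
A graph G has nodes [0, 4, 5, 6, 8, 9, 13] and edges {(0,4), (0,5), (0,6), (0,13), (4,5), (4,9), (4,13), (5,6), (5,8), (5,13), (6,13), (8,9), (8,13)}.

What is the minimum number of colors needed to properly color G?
Clique number ω(G) = 4 (lower bound: χ ≥ ω).
The clique on [0, 4, 5, 13] has size 4, forcing χ ≥ 4, and the coloring below uses 4 colors, so χ(G) = 4.
A valid 4-coloring: color 1: [5, 9]; color 2: [13]; color 3: [0, 8]; color 4: [4, 6].

χ(G) = 4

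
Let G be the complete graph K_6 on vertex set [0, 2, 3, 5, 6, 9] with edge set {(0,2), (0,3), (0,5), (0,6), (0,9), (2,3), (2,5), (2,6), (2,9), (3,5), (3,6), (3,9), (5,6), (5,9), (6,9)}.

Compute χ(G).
χ(G) = 6

Clique number ω(G) = 6 (lower bound: χ ≥ ω).
The clique on [0, 2, 3, 5, 6, 9] has size 6, forcing χ ≥ 6, and the coloring below uses 6 colors, so χ(G) = 6.
A valid 6-coloring: color 1: [3]; color 2: [5]; color 3: [2]; color 4: [9]; color 5: [6]; color 6: [0].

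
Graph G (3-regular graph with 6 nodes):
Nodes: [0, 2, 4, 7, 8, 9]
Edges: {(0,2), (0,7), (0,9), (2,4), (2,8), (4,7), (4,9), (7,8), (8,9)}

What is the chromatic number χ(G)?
Clique number ω(G) = 2 (lower bound: χ ≥ ω).
The graph is bipartite (no odd cycle), so 2 colors suffice: χ(G) = 2.
A valid 2-coloring: color 1: [2, 7, 9]; color 2: [0, 4, 8].

χ(G) = 2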